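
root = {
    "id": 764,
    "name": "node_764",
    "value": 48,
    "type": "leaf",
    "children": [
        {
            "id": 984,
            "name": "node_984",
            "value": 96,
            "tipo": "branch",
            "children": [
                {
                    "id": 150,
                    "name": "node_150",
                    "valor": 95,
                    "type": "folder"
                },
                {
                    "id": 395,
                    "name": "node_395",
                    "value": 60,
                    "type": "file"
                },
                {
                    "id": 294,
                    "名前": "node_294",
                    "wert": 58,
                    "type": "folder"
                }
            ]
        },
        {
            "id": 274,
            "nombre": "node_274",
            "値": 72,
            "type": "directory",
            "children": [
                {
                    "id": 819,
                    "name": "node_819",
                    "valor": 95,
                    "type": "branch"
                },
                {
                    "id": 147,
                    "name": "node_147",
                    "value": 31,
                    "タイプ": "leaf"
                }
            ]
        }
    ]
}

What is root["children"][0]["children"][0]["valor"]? 95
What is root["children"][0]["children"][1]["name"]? "node_395"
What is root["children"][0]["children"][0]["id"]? 150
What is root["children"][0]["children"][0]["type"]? "folder"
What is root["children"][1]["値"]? 72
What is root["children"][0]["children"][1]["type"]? "file"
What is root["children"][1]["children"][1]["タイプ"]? "leaf"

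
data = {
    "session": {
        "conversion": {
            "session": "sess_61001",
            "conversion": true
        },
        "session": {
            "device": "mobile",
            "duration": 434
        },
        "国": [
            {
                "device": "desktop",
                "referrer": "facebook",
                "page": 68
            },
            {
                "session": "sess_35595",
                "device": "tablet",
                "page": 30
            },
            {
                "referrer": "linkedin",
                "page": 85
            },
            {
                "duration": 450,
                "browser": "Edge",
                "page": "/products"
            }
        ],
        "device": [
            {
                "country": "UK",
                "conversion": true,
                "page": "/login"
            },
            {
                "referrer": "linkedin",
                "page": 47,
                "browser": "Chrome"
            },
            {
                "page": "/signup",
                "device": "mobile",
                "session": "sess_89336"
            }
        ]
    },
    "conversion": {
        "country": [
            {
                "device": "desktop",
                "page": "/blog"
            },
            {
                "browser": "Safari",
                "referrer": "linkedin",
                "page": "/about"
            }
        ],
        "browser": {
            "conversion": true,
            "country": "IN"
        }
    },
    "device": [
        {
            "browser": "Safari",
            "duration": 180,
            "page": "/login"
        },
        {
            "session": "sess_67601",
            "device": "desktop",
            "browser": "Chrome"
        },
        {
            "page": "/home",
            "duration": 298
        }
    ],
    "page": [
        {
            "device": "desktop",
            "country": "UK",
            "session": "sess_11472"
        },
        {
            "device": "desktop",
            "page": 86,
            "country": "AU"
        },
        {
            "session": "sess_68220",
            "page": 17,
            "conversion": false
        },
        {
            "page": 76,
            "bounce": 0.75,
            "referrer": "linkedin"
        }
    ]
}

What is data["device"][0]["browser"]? "Safari"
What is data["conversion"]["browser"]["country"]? "IN"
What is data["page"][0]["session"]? "sess_11472"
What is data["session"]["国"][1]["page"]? 30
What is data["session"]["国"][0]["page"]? 68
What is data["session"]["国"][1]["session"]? "sess_35595"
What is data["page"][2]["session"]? "sess_68220"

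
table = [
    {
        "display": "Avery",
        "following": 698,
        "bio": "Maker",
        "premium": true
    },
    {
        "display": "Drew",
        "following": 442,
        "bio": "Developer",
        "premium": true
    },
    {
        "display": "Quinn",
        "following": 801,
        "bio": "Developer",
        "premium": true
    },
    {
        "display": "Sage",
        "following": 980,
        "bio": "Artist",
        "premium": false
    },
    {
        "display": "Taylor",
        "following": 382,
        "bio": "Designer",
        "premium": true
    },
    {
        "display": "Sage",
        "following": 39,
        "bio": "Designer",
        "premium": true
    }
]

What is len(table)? 6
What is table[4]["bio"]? "Designer"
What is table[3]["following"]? 980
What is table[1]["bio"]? "Developer"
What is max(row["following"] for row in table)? 980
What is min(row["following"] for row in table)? 39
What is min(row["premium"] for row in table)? False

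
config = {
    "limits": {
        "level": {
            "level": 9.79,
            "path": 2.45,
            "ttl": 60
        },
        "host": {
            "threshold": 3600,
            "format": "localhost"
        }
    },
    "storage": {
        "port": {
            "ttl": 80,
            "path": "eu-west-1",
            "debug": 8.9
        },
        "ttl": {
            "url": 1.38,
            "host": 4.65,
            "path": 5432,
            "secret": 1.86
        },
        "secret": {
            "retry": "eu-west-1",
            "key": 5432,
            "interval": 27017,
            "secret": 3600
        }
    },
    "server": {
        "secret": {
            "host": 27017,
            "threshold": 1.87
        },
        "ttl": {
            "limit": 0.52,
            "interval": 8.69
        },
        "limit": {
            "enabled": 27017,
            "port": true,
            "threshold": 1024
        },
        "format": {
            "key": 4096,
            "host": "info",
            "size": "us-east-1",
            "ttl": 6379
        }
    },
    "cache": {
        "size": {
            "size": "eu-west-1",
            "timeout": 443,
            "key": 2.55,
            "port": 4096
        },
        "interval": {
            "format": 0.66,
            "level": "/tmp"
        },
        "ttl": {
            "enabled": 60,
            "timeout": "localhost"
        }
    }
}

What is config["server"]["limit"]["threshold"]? 1024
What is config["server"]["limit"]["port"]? True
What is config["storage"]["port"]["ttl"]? 80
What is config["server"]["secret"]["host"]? 27017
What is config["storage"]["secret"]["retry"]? "eu-west-1"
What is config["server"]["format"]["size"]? "us-east-1"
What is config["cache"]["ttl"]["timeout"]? "localhost"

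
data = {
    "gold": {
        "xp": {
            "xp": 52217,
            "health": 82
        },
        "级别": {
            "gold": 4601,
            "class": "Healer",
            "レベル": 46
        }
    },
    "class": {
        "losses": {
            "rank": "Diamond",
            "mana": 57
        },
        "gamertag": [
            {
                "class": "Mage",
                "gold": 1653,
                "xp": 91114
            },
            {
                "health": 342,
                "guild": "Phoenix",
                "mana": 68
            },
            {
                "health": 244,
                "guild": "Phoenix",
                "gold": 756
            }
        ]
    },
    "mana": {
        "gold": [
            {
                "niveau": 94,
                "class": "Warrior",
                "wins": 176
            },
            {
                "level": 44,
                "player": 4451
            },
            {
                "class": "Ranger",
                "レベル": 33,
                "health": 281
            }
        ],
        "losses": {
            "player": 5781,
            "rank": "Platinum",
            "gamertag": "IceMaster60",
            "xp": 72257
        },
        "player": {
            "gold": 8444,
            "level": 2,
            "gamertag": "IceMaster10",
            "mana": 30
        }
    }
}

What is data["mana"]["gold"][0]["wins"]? 176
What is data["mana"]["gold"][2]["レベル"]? 33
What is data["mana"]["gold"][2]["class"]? "Ranger"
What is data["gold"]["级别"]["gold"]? 4601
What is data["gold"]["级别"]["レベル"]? 46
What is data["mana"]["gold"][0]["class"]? "Warrior"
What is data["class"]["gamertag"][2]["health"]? 244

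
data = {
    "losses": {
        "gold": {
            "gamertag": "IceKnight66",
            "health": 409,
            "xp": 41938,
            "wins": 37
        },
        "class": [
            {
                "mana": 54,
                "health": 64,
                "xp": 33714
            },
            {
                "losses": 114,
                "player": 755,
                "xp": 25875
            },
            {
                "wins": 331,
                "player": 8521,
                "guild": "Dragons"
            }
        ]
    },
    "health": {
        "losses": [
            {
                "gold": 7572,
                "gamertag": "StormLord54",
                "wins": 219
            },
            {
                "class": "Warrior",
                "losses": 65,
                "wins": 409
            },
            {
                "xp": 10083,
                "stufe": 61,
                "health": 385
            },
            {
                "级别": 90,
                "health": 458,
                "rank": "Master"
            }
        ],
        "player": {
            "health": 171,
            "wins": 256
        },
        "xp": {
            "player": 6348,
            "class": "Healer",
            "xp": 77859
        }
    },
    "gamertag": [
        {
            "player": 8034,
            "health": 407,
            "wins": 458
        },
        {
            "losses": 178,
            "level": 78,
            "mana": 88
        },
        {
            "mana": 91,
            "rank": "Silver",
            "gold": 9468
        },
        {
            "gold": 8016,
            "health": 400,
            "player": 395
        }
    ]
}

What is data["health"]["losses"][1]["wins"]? 409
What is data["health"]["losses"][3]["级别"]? 90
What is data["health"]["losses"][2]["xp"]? 10083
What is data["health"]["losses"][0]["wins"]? 219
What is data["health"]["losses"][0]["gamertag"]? "StormLord54"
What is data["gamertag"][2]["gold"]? 9468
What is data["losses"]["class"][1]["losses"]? 114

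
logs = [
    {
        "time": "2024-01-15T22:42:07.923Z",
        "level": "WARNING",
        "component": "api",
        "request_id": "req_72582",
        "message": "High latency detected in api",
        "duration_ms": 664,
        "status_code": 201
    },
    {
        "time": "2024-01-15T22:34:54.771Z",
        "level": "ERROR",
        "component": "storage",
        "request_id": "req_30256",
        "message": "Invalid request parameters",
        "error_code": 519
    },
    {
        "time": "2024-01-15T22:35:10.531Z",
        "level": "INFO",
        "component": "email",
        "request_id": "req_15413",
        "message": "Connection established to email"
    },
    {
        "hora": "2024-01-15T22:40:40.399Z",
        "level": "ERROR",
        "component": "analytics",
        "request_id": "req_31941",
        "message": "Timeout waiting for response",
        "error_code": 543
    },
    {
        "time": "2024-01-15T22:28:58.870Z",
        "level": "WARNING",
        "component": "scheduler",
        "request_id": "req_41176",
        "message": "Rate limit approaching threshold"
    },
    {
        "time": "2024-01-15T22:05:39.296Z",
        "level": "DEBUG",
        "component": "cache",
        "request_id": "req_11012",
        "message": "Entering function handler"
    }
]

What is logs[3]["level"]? "ERROR"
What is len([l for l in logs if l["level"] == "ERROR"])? 2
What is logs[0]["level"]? "WARNING"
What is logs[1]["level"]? "ERROR"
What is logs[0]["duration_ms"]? 664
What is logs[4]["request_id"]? "req_41176"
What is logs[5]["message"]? "Entering function handler"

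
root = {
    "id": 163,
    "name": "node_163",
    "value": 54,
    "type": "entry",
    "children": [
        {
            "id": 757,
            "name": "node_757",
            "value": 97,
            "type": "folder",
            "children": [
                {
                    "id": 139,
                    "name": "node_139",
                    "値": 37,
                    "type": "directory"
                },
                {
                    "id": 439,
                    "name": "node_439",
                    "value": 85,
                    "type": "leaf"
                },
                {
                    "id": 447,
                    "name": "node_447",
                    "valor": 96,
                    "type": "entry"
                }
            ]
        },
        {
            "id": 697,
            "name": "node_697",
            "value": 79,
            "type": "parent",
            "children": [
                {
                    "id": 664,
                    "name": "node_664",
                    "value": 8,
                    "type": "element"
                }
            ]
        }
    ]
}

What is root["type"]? "entry"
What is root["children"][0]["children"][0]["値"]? 37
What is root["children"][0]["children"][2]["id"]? 447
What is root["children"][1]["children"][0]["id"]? 664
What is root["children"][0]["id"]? 757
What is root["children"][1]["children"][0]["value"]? 8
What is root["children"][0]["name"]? "node_757"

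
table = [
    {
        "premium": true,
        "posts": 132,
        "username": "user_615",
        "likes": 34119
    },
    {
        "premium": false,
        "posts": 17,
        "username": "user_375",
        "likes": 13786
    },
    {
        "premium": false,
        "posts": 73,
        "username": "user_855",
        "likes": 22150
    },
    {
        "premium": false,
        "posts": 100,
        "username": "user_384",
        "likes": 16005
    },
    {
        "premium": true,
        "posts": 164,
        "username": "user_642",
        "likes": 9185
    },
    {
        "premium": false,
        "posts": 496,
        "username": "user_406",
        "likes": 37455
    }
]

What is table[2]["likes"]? 22150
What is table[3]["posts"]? 100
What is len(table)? 6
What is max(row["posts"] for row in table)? 496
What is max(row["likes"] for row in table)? 37455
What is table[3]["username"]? "user_384"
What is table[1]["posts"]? 17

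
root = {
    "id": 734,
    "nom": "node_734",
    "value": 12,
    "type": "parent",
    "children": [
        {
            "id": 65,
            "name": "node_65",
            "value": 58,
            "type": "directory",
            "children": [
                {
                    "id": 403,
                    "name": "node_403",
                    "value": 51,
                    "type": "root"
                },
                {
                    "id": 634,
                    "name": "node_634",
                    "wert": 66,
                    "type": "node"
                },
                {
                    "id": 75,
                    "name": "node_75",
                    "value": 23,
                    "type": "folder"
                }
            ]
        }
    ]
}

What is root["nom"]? "node_734"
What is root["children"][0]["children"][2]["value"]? 23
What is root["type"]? "parent"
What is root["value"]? 12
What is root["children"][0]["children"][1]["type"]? "node"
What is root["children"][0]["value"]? 58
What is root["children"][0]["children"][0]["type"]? "root"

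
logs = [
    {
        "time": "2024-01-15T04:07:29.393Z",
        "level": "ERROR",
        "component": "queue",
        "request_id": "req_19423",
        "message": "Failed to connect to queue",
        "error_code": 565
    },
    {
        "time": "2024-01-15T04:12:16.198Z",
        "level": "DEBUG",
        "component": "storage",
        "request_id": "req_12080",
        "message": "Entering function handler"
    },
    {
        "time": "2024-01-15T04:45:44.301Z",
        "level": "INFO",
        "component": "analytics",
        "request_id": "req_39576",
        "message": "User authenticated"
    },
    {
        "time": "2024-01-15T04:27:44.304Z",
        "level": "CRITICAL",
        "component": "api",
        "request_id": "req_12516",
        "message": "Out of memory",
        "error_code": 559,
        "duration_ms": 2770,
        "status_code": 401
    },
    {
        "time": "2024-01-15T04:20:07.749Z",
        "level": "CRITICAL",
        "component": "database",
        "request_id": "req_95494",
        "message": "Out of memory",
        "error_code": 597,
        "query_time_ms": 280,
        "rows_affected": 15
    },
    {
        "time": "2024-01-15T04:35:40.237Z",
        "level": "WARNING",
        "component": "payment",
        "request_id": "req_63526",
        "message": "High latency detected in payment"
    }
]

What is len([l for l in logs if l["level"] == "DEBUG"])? 1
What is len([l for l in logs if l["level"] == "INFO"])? 1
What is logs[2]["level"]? "INFO"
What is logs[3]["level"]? "CRITICAL"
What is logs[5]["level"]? "WARNING"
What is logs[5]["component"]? "payment"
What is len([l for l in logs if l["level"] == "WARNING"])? 1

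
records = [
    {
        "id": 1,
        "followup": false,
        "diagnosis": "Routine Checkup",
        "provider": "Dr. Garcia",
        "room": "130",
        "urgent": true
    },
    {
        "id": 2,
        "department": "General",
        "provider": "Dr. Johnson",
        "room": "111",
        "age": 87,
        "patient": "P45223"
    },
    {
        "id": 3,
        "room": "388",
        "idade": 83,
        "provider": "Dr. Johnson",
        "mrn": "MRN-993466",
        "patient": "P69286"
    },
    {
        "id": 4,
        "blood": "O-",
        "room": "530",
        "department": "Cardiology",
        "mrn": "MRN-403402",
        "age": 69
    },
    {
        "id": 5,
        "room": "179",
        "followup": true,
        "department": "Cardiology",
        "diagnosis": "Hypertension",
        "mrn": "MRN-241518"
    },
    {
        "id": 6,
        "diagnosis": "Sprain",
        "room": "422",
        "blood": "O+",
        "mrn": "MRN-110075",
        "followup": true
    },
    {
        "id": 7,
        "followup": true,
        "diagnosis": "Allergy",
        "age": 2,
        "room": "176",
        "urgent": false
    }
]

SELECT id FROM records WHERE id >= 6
[6, 7]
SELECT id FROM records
[1, 2, 3, 4, 5, 6, 7]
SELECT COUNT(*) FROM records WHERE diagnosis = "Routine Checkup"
1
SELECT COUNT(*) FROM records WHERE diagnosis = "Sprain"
1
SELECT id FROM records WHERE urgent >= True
[1]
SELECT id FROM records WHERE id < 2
[1]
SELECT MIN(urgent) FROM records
False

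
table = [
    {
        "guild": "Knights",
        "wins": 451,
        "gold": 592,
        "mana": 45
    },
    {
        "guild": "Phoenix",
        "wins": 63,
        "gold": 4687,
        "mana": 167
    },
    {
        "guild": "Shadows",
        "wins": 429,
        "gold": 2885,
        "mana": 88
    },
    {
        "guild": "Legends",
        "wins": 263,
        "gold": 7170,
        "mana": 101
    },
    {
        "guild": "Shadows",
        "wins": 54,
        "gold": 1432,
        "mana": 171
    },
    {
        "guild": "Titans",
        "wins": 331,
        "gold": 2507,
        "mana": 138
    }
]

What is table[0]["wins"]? 451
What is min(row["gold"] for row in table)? 592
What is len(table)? 6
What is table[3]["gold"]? 7170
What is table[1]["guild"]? "Phoenix"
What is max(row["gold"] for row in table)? 7170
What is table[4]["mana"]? 171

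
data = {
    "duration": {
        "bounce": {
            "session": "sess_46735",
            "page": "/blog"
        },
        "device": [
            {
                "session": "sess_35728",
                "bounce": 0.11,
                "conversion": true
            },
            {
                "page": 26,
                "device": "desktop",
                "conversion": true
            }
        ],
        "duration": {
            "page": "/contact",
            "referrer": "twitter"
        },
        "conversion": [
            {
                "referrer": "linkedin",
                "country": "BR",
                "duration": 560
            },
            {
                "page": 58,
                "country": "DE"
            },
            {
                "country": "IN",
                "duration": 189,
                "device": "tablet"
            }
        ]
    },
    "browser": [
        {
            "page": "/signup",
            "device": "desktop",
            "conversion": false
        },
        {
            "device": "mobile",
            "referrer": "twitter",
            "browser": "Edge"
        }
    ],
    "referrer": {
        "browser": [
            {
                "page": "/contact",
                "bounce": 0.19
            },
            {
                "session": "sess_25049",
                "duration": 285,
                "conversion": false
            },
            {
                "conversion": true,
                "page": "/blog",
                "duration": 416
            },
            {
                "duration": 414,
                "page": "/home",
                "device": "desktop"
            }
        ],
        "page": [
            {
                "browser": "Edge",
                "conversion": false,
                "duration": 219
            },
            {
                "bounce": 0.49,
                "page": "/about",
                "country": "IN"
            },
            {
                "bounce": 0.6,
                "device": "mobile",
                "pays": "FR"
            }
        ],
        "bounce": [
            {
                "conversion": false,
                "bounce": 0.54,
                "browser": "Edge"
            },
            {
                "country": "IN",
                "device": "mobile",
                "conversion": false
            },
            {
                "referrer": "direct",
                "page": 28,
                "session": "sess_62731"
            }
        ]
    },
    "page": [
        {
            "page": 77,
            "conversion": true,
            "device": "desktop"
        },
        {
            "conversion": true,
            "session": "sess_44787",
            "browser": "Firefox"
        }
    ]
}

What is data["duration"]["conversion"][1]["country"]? "DE"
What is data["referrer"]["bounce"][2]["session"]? "sess_62731"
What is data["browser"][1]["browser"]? "Edge"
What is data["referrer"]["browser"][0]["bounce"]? 0.19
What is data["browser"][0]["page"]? "/signup"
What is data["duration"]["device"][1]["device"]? "desktop"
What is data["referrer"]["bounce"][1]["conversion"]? False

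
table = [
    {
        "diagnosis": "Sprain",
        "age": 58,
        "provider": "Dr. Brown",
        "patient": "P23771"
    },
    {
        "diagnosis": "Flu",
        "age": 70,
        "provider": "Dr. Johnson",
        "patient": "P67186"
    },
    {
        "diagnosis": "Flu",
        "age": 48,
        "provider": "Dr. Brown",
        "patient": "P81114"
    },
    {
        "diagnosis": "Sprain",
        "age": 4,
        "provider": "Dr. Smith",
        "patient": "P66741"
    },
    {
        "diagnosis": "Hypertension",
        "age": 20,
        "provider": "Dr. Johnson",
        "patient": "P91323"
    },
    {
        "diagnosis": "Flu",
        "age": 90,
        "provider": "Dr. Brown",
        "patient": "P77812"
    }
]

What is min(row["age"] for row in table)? 4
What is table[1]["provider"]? "Dr. Johnson"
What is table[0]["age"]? 58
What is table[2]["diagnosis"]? "Flu"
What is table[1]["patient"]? "P67186"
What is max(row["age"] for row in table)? 90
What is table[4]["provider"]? "Dr. Johnson"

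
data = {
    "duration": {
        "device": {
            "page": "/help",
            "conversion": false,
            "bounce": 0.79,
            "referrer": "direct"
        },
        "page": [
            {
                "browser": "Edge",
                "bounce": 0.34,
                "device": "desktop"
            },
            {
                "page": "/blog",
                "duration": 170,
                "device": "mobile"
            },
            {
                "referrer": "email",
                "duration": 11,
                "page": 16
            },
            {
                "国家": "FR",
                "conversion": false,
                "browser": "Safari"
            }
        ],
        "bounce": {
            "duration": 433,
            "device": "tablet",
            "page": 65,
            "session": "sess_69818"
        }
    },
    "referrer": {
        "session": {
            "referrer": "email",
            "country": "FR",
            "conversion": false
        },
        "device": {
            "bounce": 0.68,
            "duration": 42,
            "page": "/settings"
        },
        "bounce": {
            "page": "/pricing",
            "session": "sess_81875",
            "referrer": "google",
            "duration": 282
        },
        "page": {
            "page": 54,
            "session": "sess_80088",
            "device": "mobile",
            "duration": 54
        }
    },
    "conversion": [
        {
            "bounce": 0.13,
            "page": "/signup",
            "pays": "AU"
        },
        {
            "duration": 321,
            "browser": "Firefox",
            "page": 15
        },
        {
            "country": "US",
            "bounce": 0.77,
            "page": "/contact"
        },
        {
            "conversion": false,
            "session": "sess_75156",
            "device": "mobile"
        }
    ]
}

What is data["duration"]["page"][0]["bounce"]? 0.34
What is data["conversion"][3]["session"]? "sess_75156"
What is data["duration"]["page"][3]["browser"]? "Safari"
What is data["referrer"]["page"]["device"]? "mobile"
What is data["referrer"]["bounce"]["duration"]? 282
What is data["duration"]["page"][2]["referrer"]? "email"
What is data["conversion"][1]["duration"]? 321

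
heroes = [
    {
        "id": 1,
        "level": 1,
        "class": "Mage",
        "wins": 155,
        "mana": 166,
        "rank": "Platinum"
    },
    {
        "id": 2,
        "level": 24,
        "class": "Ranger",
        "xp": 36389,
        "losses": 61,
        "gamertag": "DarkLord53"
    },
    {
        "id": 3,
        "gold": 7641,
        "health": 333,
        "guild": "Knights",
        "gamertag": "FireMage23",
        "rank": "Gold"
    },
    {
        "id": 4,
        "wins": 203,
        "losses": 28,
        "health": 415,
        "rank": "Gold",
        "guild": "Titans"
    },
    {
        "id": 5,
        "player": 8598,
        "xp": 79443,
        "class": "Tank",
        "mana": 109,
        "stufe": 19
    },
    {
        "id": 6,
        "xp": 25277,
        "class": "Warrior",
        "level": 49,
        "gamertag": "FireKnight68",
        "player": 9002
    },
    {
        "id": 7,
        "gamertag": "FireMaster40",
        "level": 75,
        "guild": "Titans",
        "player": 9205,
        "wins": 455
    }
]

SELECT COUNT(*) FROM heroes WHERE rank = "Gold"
2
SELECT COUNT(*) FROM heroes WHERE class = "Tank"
1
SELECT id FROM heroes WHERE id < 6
[1, 2, 3, 4, 5]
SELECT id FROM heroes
[1, 2, 3, 4, 5, 6, 7]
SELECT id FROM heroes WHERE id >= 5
[5, 6, 7]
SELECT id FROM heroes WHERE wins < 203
[1]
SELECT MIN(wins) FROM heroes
155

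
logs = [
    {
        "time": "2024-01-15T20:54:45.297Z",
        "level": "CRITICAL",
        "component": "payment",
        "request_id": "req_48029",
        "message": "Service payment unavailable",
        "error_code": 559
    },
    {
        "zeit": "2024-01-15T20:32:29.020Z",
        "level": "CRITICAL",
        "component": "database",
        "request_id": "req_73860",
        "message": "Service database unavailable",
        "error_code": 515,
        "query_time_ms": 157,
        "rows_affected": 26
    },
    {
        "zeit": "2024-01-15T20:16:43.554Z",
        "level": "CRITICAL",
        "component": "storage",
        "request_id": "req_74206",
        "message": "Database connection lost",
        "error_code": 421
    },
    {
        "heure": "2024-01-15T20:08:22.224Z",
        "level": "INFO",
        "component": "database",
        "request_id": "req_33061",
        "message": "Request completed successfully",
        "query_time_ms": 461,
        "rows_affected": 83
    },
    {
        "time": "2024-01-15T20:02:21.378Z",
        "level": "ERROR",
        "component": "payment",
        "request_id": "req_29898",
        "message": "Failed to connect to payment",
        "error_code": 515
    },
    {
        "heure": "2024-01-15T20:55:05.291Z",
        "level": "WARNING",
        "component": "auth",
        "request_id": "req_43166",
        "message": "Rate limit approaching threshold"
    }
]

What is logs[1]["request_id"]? "req_73860"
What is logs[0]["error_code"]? 559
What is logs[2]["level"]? "CRITICAL"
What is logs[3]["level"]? "INFO"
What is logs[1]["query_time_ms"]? 157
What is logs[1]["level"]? "CRITICAL"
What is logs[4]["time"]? "2024-01-15T20:02:21.378Z"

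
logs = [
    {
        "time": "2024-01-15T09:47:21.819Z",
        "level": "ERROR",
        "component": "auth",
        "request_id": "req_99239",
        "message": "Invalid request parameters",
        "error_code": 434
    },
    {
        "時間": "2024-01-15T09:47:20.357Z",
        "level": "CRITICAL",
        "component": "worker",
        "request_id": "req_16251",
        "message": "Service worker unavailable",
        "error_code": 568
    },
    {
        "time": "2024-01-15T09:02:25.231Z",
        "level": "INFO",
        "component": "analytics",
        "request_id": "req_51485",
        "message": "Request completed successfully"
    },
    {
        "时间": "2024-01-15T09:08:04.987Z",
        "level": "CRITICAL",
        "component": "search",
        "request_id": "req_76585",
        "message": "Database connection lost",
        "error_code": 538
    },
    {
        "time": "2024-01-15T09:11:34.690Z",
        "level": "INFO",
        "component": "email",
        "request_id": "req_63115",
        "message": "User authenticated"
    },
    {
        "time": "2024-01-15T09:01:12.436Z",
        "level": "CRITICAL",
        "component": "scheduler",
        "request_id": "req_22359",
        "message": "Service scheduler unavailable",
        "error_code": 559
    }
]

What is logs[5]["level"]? "CRITICAL"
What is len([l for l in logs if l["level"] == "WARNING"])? 0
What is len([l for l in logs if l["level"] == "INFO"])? 2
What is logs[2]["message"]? "Request completed successfully"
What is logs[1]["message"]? "Service worker unavailable"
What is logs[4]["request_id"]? "req_63115"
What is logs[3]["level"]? "CRITICAL"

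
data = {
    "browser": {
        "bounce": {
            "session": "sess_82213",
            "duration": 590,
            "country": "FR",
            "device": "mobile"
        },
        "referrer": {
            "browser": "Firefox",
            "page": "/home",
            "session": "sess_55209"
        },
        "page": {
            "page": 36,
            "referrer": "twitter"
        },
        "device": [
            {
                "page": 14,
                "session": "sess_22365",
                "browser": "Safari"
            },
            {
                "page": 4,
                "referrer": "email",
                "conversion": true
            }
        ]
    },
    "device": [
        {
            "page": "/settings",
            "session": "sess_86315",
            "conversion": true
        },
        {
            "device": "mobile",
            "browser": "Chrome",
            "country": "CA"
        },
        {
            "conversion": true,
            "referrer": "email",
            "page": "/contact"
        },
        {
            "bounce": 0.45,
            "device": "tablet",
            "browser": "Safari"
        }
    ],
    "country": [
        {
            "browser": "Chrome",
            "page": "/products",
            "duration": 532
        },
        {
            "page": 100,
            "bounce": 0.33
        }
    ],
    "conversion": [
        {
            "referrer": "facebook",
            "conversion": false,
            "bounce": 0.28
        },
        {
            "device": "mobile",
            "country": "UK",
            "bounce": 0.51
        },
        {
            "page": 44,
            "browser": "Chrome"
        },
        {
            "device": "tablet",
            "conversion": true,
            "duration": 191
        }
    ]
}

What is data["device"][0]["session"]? "sess_86315"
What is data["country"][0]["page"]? "/products"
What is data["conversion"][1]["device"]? "mobile"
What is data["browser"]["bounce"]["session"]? "sess_82213"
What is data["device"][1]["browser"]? "Chrome"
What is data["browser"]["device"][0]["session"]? "sess_22365"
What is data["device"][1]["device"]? "mobile"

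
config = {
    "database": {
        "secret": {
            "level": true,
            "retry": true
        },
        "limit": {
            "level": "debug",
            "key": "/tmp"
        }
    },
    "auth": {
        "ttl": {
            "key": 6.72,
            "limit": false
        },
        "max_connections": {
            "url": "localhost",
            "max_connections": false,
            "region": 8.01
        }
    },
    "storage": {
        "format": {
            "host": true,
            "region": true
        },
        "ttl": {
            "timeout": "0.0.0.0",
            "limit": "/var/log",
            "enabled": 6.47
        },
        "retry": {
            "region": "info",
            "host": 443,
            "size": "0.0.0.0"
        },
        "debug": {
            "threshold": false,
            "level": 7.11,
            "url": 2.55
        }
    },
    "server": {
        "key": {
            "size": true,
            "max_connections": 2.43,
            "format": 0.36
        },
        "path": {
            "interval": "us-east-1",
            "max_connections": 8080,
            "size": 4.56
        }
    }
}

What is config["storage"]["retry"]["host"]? 443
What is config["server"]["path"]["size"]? 4.56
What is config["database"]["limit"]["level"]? "debug"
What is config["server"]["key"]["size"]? True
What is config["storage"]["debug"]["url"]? 2.55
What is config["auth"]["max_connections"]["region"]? 8.01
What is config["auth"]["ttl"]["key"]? 6.72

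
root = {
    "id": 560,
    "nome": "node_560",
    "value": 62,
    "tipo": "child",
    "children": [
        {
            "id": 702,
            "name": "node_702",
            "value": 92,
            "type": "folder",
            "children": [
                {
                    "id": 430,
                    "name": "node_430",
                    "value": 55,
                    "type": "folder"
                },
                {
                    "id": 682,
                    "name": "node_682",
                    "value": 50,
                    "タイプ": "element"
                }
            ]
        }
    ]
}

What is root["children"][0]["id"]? 702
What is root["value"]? 62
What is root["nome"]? "node_560"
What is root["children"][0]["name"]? "node_702"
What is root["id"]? 560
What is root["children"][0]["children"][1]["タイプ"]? "element"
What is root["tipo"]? "child"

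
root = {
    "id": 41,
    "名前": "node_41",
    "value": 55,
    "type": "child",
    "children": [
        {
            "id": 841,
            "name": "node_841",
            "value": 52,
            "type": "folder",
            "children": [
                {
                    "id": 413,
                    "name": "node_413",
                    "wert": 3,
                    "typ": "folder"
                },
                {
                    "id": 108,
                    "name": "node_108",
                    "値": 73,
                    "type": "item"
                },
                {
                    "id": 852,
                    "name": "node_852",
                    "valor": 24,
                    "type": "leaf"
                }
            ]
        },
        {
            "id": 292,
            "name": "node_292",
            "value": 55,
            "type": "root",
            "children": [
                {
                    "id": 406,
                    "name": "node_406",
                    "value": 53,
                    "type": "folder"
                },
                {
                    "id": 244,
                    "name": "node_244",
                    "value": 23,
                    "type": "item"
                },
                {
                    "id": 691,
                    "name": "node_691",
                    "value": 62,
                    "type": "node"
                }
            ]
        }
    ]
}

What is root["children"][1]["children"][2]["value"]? 62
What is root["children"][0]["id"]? 841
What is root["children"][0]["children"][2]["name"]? "node_852"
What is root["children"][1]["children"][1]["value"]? 23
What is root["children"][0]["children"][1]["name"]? "node_108"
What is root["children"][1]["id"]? 292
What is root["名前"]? "node_41"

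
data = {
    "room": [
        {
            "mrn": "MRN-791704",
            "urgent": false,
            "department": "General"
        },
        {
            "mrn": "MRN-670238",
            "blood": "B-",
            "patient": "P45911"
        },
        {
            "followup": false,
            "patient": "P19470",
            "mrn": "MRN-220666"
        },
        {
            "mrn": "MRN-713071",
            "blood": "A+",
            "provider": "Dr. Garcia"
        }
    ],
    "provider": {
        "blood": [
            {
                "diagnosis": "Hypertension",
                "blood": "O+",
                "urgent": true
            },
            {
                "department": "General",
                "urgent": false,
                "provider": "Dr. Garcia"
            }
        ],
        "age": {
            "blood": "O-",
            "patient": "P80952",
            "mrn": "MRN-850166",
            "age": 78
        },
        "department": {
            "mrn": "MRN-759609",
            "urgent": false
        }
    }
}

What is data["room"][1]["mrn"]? "MRN-670238"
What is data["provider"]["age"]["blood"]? "O-"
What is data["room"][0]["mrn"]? "MRN-791704"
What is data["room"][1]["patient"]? "P45911"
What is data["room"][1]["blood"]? "B-"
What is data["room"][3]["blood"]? "A+"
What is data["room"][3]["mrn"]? "MRN-713071"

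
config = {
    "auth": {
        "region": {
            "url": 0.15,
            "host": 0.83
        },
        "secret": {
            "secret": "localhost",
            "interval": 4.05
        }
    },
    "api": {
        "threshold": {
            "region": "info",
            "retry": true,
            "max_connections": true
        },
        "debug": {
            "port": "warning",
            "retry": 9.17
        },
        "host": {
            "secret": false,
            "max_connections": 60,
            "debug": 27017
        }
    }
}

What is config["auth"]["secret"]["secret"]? "localhost"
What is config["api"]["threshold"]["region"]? "info"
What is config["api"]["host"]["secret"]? False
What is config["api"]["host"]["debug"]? 27017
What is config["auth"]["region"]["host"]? 0.83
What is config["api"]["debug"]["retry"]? 9.17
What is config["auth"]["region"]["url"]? 0.15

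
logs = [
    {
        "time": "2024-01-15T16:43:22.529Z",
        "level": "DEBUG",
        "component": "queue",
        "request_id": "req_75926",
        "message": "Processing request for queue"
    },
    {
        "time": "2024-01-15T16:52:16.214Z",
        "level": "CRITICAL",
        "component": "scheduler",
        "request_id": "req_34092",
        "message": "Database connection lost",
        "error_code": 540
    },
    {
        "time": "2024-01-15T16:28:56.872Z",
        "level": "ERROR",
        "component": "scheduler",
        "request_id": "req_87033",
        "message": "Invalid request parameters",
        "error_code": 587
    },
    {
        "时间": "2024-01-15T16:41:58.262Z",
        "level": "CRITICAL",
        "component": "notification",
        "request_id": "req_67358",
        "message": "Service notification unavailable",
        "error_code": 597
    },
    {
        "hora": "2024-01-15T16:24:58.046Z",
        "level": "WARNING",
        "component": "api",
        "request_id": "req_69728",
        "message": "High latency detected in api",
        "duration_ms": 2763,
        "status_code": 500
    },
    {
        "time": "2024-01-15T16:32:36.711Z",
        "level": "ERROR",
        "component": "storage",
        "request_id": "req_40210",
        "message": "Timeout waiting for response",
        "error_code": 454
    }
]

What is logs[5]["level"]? "ERROR"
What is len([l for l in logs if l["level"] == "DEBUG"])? 1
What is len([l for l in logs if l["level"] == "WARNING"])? 1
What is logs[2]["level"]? "ERROR"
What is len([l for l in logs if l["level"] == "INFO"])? 0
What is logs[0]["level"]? "DEBUG"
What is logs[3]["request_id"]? "req_67358"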